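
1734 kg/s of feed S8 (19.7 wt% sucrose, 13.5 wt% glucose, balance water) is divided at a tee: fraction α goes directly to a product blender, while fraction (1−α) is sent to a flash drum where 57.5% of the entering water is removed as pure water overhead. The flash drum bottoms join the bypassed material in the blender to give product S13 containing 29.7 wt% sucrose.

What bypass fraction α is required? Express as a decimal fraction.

All 1734×0.197 = 341.6 kg/s of sucrose reaches S13, so S13 = 341.6/0.297 = 1150.2 kg/s and vapour = 583.84 kg/s.
The evaporator receives (1−α)·1734 of feed at 0.668 water and removes 0.575 of that water:
0.575×0.668×(1−α)×1734 = 583.84
(1−α) = 583.84/666.03 = 0.8766;  α = 0.1234.

0.123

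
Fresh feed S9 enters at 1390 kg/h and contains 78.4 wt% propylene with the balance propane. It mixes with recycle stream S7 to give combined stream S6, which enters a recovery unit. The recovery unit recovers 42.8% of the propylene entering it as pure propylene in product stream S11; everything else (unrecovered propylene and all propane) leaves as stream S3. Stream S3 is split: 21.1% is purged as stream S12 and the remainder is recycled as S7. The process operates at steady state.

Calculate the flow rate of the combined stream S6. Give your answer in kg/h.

propane enters only via S9 and leaves only via the purge: 1390×0.216 = 0.211×(propane in S3), and the recovery unit passes all propane, so propane in S6 = propane in S3 = 1422.9 kg/h.
propylene in S6: m_A = 1390×0.784 + (1−0.211)·(1−0.428)·m_A, so m_A = 1089.8/0.5487 = 1986.1 kg/h.
S6 = 1986.1 + 1422.9 = 3409 kg/h.

3409 kg/h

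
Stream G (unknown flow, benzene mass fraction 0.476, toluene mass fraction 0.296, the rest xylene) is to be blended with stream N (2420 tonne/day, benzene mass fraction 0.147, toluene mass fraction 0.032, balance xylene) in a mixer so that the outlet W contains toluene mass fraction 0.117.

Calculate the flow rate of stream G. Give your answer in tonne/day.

Let G be the unknown flow. Total out = 2420 + G.
toluene balance: 77.44 + 0.296·G = 0.117·(2420 + G)
(0.296 − 0.117)·G = 0.117×2420 − 77.44 = 205.7
G = 205.7 / 0.179 = 1149.2 tonne/day

1149 tonne/day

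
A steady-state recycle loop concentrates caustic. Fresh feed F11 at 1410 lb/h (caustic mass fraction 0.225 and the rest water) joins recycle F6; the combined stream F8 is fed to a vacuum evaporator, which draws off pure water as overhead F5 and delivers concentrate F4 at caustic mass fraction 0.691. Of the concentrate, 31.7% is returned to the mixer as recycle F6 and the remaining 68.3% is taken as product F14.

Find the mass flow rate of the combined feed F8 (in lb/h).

1623 lb/h

Overall caustic balance (none leaves overhead): caustic in fresh feed = caustic in product, i.e. 1410×0.225 = (1−0.317)·F4·0.691.
F4 = 317.25/(0.691×0.683) = 672.21 lb/h.
Recycle F6 = 0.317×672.21 = 213.09 lb/h.
Combined feed F8 = 1410 + 213.09 = 1623.1 lb/h.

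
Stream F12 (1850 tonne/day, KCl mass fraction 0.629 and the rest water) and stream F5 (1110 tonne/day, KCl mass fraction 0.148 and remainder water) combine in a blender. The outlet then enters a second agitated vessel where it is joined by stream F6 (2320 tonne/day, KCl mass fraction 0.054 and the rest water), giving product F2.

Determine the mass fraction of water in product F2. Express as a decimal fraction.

Overall, product flow = 5280 tonne/day.
water in = 1850×0.371 + 1110×0.852 + 2320×0.946 = 3826.8 tonne/day.
water fraction in F2 = 0.725.

0.725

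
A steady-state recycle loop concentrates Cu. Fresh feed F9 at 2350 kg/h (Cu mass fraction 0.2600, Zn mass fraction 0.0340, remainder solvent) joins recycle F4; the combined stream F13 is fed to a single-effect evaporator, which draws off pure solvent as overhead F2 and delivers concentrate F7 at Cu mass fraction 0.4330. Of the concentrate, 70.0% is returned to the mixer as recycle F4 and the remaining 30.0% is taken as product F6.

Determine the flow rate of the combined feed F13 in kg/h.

Overall Cu balance (none leaves overhead): Cu in fresh feed = Cu in product, i.e. 2350×0.260 = (1−0.700)·F7·0.433.
F7 = 611/(0.433×0.300) = 4703.6 kg/h.
Recycle F4 = 0.700×4703.6 = 3292.5 kg/h.
Combined feed F13 = 2350 + 3292.5 = 5642.5 kg/h.

5643 kg/h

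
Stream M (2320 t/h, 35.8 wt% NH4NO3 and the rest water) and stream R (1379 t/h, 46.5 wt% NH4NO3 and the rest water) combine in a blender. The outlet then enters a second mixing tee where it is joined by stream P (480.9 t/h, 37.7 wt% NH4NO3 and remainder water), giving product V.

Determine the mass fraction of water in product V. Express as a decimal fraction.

Overall, product flow = 4179.9 t/h.
water in = 2320×0.642 + 1379×0.535 + 480.9×0.623 = 2526.8 t/h.
water fraction in V = 0.6045.

0.6045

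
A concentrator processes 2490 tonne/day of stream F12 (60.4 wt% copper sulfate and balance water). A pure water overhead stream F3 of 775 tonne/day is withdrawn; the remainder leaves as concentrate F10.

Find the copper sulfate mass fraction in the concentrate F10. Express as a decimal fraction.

0.8769

copper sulfate is not removed: 2490×0.604 = 1504 tonne/day of copper sulfate enters F10.
Concentrate = 2490 − 775 = 1715 tonne/day.
Mass fraction = 1504/1715 = 0.8769.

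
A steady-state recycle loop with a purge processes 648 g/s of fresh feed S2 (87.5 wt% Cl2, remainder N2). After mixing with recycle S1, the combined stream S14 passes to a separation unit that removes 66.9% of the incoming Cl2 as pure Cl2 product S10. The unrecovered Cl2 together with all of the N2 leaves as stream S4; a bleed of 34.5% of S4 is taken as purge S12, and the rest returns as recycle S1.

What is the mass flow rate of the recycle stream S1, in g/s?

N2 enters only via S2 and leaves only via the purge: 648×0.125 = 0.345×(N2 in S4), and the separation unit passes all N2, so N2 in S14 = N2 in S4 = 234.78 g/s.
Cl2 in S14: m_A = 648×0.875 + (1−0.345)·(1−0.669)·m_A, so m_A = 567/0.7832 = 723.96 g/s.
S4 = (1−0.669)×723.96 + 234.78 = 474.41 g/s.
Recycle S1 = (1−0.345)×474.41 = 310.74 g/s.

310.7 g/s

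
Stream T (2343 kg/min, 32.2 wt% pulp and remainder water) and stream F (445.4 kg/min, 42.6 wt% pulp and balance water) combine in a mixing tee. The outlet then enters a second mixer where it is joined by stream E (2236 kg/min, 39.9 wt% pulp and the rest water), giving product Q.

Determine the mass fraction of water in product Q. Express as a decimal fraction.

Overall, product flow = 5024.4 kg/min.
water in = 2343×0.678 + 445.4×0.574 + 2236×0.601 = 3188 kg/min.
water fraction in Q = 0.635.

0.635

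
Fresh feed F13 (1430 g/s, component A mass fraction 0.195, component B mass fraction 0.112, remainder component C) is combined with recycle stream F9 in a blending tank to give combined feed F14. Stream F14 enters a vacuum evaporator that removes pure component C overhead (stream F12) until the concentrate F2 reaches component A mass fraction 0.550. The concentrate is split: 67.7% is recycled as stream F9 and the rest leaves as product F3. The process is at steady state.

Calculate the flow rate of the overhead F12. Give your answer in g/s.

Overall component A balance (none leaves overhead): component A in fresh feed = component A in product, i.e. 1430×0.195 = (1−0.677)·F2·0.550.
F2 = 278.85/(0.550×0.323) = 1569.7 g/s.
Recycle F9 = 0.677×1569.7 = 1062.7 g/s.
Combined feed F14 = 1430 + 1062.7 = 2492.7 g/s.
Overhead F12 = F14 − F2 = 2492.7 − 1569.7 = 923 g/s.

923 g/s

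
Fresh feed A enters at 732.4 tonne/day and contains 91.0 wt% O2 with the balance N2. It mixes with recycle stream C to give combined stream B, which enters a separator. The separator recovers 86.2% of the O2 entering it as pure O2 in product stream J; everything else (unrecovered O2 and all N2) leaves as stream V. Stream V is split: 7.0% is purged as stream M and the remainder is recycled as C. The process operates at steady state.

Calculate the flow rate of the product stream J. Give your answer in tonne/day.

O2 in B: m_A = 732.4×0.910 + (1−0.070)·(1−0.862)·m_A, so m_A = 666.48/0.8717 = 764.61 tonne/day.
Product J = 0.862×764.61 = 659.1 tonne/day.

659.1 tonne/day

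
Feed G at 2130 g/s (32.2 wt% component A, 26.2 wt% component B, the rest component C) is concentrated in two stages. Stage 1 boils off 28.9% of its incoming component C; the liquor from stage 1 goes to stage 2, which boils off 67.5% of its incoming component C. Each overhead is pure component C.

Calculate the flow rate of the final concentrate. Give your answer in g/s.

component C in feed = 2130×0.416 = 886.08 g/s.
After stage 1: component C left = (1−0.289)×886.08 = 630; stream total = 1873.9 g/s.
After stage 2: component C left = (1−0.675)×630 = 204.75; final concentrate = 1448.7 g/s.

1449 g/s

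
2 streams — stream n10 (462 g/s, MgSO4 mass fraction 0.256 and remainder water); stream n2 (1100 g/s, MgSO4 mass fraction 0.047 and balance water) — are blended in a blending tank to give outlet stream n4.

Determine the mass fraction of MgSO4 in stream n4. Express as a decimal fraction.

Total flow out = 462 + 1100 = 1562 g/s.
MgSO4 in = 462×0.256 + 1100×0.047 = 169.97 g/s.
MgSO4 mass fraction in n4 = 169.97/1562 = 0.109.

0.109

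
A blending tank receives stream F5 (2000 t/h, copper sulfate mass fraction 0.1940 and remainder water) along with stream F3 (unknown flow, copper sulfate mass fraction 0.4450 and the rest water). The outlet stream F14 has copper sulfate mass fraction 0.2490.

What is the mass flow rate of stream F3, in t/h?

561.2 t/h

Let F3 be the unknown flow. Total out = 2000 + F3.
copper sulfate balance: 388 + 0.445·F3 = 0.249·(2000 + F3)
(0.445 − 0.249)·F3 = 0.249×2000 − 388 = 110
F3 = 110 / 0.196 = 561.22 t/h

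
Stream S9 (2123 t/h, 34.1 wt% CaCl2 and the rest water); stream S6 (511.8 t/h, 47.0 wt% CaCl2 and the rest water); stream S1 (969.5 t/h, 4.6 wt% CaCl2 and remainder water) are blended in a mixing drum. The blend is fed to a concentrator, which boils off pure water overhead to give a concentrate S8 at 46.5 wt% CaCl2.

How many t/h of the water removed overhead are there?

CaCl2 entering = 2123×0.341 + 511.8×0.470 + 969.5×0.046 = 1009.1 t/h.
All CaCl2 reports to S8, so S8 = 1009.1/0.465 = 2170.1 t/h.
Total feed = 3604.3 t/h; overhead = 3604.3 − 2170.1 = 1434.2 t/h.

1434 t/h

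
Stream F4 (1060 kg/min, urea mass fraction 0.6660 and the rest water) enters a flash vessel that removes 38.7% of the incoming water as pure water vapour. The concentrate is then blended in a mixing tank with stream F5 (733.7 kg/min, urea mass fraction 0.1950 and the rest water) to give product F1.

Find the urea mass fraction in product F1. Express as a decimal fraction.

Vapour removed = 0.387×0.334×1060 = 137.01 kg/min; concentrate = 922.99 kg/min.
urea reaching the mixer = 705.96 (from concentrate) + 733.7×0.195 = 849.03 kg/min.
Product flow = 922.99 + 733.7 = 1656.7 kg/min; urea fraction = 0.5125.

0.5125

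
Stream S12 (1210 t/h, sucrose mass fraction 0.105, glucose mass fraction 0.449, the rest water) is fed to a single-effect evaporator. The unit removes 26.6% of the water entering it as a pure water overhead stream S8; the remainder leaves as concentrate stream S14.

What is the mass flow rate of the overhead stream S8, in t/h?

143.5 t/h

water entering = 1210×0.446 = 539.66 t/h; overhead removed = 0.266×539.66 = 143.55 t/h.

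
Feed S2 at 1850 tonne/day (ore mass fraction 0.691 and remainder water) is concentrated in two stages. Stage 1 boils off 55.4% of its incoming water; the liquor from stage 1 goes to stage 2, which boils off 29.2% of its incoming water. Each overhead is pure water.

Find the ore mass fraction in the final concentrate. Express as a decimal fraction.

0.876

water in feed = 1850×0.309 = 571.65 tonne/day.
After stage 1: water left = (1−0.554)×571.65 = 254.96; stream total = 1533.3 tonne/day.
After stage 2: water left = (1−0.292)×254.96 = 180.51; final concentrate = 1458.9 tonne/day.
ore fraction = 1278.3/1458.9 = 0.876.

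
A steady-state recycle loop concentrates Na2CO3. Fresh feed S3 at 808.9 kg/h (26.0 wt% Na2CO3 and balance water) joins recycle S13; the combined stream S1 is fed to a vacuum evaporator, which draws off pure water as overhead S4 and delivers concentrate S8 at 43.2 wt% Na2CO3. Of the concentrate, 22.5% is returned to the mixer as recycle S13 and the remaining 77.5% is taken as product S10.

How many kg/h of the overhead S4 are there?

322.1 kg/h

Overall Na2CO3 balance (none leaves overhead): Na2CO3 in fresh feed = Na2CO3 in product, i.e. 808.9×0.260 = (1−0.225)·S8·0.432.
S8 = 210.31/(0.432×0.775) = 628.18 kg/h.
Recycle S13 = 0.225×628.18 = 141.34 kg/h.
Combined feed S1 = 808.9 + 141.34 = 950.24 kg/h.
Overhead S4 = S1 − S8 = 950.24 − 628.18 = 322.06 kg/h.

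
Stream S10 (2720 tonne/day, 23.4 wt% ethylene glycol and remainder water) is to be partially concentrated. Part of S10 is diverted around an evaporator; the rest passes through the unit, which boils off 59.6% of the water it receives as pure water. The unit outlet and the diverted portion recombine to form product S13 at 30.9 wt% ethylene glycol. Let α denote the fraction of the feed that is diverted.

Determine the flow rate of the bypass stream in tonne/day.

1274 tonne/day

All 2720×0.234 = 636.48 tonne/day of ethylene glycol reaches S13, so S13 = 636.48/0.309 = 2059.8 tonne/day and vapour = 660.19 tonne/day.
The evaporator receives (1−α)·2720 of feed at 0.766 water and removes 0.596 of that water:
0.596×0.766×(1−α)×2720 = 660.19
(1−α) = 660.19/1241.8 = 0.5317;  α = 0.4683.
Bypass flow = 0.4683×2720 = 1273.9 tonne/day.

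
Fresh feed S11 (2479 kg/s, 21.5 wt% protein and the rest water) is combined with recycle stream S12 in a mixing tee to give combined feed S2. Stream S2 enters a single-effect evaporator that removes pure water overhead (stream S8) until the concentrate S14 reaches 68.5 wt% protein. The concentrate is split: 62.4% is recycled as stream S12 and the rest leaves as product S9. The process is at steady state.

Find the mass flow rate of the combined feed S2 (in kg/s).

Overall protein balance (none leaves overhead): protein in fresh feed = protein in product, i.e. 2479×0.215 = (1−0.624)·S14·0.685.
S14 = 532.99/(0.685×0.376) = 2069.4 kg/s.
Recycle S12 = 0.624×2069.4 = 1291.3 kg/s.
Combined feed S2 = 2479 + 1291.3 = 3770.3 kg/s.

3770 kg/s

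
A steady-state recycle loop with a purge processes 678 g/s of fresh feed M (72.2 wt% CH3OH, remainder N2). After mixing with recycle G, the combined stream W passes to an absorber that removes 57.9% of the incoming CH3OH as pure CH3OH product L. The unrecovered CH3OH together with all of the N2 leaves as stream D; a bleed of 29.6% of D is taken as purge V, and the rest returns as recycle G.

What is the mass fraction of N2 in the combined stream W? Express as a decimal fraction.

N2 enters only via M and leaves only via the purge: 678×0.278 = 0.296×(N2 in D), and the absorber passes all N2, so N2 in W = N2 in D = 636.77 g/s.
CH3OH in W: m_A = 678×0.722 + (1−0.296)·(1−0.579)·m_A, so m_A = 489.52/0.7036 = 695.71 g/s.
W = 695.71 + 636.77 = 1332.5 g/s.
N2 fraction in W = 636.77/1332.5 = 0.4779.

0.4779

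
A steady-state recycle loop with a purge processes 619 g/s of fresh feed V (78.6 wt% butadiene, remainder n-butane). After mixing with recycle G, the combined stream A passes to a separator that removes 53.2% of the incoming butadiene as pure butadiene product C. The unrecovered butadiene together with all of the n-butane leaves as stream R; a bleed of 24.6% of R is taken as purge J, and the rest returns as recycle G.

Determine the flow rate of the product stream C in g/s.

butadiene in A: m_A = 619×0.786 + (1−0.246)·(1−0.532)·m_A, so m_A = 486.53/0.6471 = 751.84 g/s.
Product C = 0.532×751.84 = 399.98 g/s.

400 g/s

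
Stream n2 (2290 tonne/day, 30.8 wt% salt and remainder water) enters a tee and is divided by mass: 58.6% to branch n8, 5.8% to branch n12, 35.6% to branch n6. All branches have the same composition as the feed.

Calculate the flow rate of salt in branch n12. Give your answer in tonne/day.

40.91 tonne/day

Branch n12 total = 0.058×2290 = 132.82 tonne/day.
salt in n12 = 0.308×132.82 = 40.909 tonne/day.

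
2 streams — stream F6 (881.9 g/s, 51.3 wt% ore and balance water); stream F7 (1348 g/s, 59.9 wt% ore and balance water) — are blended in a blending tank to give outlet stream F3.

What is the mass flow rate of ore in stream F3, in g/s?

ore out = ore in = 881.9×0.513 + 1348×0.599 = 1259.9 g/s.

1260 g/s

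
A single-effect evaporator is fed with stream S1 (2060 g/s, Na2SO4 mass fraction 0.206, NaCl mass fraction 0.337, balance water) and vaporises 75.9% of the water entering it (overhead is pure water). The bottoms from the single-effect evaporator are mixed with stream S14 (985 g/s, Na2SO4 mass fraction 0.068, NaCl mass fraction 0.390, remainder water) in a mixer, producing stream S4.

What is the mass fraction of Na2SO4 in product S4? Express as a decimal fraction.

0.211

Vapour removed = 0.759×0.457×2060 = 714.54 g/s; concentrate = 1345.5 g/s.
Na2SO4 reaching the mixer = 424.36 (from concentrate) + 985×0.068 = 491.34 g/s.
Product flow = 1345.5 + 985 = 2330.5 g/s; Na2SO4 fraction = 0.211.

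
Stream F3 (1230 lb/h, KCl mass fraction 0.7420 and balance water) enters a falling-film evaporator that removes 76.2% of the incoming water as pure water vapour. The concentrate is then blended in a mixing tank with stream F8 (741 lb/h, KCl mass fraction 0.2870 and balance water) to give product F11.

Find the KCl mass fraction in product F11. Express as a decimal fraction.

Vapour removed = 0.762×0.258×1230 = 241.81 lb/h; concentrate = 988.19 lb/h.
KCl reaching the mixer = 912.66 (from concentrate) + 741×0.287 = 1125.3 lb/h.
Product flow = 988.19 + 741 = 1729.2 lb/h; KCl fraction = 0.6508.

0.6508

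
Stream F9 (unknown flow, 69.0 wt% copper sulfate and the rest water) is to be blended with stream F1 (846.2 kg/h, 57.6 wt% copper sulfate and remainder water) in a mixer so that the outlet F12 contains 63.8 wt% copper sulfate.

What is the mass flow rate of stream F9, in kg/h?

1009 kg/h

Let F9 be the unknown flow. Total out = 846.2 + F9.
copper sulfate balance: 487.41 + 0.690·F9 = 0.638·(846.2 + F9)
(0.690 − 0.638)·F9 = 0.638×846.2 − 487.41 = 52.464
F9 = 52.464 / 0.052 = 1008.9 kg/h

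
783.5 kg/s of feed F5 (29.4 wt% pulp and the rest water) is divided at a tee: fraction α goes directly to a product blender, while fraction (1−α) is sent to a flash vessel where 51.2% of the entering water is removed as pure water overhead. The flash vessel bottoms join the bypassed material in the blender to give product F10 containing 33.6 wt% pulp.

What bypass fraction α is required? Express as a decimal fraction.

All 783.5×0.294 = 230.35 kg/s of pulp reaches F10, so F10 = 230.35/0.336 = 685.56 kg/s and vapour = 97.938 kg/s.
The evaporator receives (1−α)·783.5 of feed at 0.706 water and removes 0.512 of that water:
0.512×0.706×(1−α)×783.5 = 97.938
(1−α) = 97.938/283.21 = 0.3458;  α = 0.6542.

0.654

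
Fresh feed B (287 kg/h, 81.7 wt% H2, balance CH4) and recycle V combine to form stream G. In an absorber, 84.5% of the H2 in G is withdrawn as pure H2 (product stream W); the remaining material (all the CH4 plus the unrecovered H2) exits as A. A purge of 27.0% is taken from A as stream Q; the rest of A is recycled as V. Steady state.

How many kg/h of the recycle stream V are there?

171.9 kg/h

CH4 enters only via B and leaves only via the purge: 287×0.183 = 0.270×(CH4 in A), and the absorber passes all CH4, so CH4 in G = CH4 in A = 194.52 kg/h.
H2 in G: m_A = 287×0.817 + (1−0.270)·(1−0.845)·m_A, so m_A = 234.48/0.8869 = 264.4 kg/h.
A = (1−0.845)×264.4 + 194.52 = 235.5 kg/h.
Recycle V = (1−0.270)×235.5 = 171.92 kg/h.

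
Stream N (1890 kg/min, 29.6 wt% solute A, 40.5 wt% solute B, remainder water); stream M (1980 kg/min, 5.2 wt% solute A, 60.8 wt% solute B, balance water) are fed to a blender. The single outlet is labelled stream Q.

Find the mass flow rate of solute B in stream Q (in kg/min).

1969 kg/min

solute B out = solute B in = 1890×0.405 + 1980×0.608 = 1969.3 kg/min.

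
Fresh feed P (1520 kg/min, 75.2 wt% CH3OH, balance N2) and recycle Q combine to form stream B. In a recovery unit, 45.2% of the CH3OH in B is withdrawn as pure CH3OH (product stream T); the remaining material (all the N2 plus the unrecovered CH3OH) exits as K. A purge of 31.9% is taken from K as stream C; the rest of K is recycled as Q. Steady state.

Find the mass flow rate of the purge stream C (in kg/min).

695.7 kg/min

N2 enters only via P and leaves only via the purge: 1520×0.248 = 0.319×(N2 in K), and the recovery unit passes all N2, so N2 in B = N2 in K = 1181.7 kg/min.
CH3OH in B: m_A = 1520×0.752 + (1−0.319)·(1−0.452)·m_A, so m_A = 1143/0.6268 = 1823.6 kg/min.
K = (1−0.452)×1823.6 + 1181.7 = 2181 kg/min.
Purge C = 0.319×2181 = 695.74 kg/min.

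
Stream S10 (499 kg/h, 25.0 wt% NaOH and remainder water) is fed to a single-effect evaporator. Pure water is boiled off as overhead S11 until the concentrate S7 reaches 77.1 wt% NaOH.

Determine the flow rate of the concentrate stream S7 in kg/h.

NaOH is conserved: 499×0.250 = 124.75 kg/h all reports to the concentrate.
Concentrate = 124.75/(target fraction) = 161.8 kg/h.

161.8 kg/h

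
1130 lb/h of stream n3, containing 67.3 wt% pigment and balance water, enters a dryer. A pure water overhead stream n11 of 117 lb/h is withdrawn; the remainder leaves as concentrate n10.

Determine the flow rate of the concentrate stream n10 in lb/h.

Concentrate = 1130 − 117 = 1013 lb/h.

1013 lb/h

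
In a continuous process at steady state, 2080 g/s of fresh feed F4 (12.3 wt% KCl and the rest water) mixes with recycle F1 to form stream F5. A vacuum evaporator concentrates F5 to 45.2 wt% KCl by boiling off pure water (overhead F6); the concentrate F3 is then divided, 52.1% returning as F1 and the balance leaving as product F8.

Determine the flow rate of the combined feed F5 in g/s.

Overall KCl balance (none leaves overhead): KCl in fresh feed = KCl in product, i.e. 2080×0.123 = (1−0.521)·F3·0.452.
F3 = 255.84/(0.452×0.479) = 1181.7 g/s.
Recycle F1 = 0.521×1181.7 = 615.65 g/s.
Combined feed F5 = 2080 + 615.65 = 2695.6 g/s.

2696 g/s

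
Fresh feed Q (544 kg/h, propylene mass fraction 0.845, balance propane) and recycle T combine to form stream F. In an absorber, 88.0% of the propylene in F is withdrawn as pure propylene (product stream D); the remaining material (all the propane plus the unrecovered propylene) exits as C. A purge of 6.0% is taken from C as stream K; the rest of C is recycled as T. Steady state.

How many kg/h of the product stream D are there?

455.9 kg/h

propylene in F: m_A = 544×0.845 + (1−0.060)·(1−0.880)·m_A, so m_A = 459.68/0.8872 = 518.12 kg/h.
Product D = 0.880×518.12 = 455.95 kg/h.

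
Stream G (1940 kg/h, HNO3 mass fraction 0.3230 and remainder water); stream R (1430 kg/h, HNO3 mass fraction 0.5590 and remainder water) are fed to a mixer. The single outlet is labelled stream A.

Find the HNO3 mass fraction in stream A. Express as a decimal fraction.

Total flow out = 1940 + 1430 = 3370 kg/h.
HNO3 in = 1940×0.323 + 1430×0.559 = 1426 kg/h.
HNO3 mass fraction in A = 1426/3370 = 0.4231.

0.4231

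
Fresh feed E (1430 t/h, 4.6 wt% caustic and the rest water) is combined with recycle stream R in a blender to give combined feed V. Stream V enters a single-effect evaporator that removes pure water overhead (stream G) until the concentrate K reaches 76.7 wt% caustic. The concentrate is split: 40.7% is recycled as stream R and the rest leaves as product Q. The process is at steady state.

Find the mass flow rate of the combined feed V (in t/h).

1489 t/h

Overall caustic balance (none leaves overhead): caustic in fresh feed = caustic in product, i.e. 1430×0.046 = (1−0.407)·K·0.767.
K = 65.78/(0.767×0.593) = 144.63 t/h.
Recycle R = 0.407×144.63 = 58.862 t/h.
Combined feed V = 1430 + 58.862 = 1488.9 t/h.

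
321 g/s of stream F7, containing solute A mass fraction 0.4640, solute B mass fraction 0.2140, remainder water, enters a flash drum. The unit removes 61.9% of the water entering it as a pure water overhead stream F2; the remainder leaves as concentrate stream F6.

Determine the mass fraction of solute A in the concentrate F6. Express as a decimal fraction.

0.5795

solute A is not removed: 321×0.464 = 148.94 g/s of solute A enters F6.
water entering = 321×0.322 = 103.36 g/s; overhead removed = 0.619×103.36 = 63.981 g/s.
Concentrate = 321 − 63.981 = 257.02 g/s.
Mass fraction = 148.94/257.02 = 0.5795.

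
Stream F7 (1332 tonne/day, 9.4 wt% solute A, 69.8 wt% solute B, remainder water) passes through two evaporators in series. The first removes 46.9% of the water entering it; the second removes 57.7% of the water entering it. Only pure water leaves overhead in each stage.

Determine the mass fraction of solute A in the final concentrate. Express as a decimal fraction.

water in feed = 1332×0.208 = 277.06 tonne/day.
After stage 1: water left = (1−0.469)×277.06 = 147.12; stream total = 1202.1 tonne/day.
After stage 2: water left = (1−0.577)×147.12 = 62.23; final concentrate = 1117.2 tonne/day.
solute A fraction = 125.21/1117.2 = 0.1121.

0.1121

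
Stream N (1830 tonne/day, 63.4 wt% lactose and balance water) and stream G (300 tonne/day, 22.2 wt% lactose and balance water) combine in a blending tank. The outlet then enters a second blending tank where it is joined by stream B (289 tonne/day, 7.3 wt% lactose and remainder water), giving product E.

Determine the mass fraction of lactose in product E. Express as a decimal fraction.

Overall, product flow = 2419 tonne/day.
lactose in = 1830×0.634 + 300×0.222 + 289×0.073 = 1247.9 tonne/day.
lactose fraction in E = 0.516.

0.516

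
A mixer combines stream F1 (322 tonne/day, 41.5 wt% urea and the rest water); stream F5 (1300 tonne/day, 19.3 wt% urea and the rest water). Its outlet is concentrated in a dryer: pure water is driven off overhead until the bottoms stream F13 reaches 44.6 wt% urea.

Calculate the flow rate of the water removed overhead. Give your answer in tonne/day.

759.8 tonne/day

urea entering = 322×0.415 + 1300×0.193 = 384.53 tonne/day.
All urea reports to F13, so F13 = 384.53/0.446 = 862.17 tonne/day.
Total feed = 1622 tonne/day; overhead = 1622 − 862.17 = 759.83 tonne/day.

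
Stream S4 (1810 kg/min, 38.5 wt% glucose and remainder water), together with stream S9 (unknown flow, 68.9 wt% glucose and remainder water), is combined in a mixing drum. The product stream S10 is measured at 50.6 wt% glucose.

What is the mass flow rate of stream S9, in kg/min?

Let S9 be the unknown flow. Total out = 1810 + S9.
glucose balance: 696.85 + 0.689·S9 = 0.506·(1810 + S9)
(0.689 − 0.506)·S9 = 0.506×1810 − 696.85 = 219.01
S9 = 219.01 / 0.183 = 1196.8 kg/min

1197 kg/min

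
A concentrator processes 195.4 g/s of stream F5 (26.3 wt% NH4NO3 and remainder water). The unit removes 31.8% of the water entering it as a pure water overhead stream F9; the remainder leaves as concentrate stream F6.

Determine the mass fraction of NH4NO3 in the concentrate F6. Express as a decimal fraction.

0.344

NH4NO3 is not removed: 195.4×0.263 = 51.39 g/s of NH4NO3 enters F6.
water entering = 195.4×0.737 = 144.01 g/s; overhead removed = 0.318×144.01 = 45.795 g/s.
Concentrate = 195.4 − 45.795 = 149.6 g/s.
Mass fraction = 51.39/149.6 = 0.344.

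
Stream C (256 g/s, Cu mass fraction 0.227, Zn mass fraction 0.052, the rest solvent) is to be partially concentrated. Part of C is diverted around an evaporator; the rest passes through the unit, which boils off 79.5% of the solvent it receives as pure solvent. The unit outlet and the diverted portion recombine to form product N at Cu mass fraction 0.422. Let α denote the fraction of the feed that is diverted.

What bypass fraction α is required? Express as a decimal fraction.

0.194

All 256×0.227 = 58.112 g/s of Cu reaches N, so N = 58.112/0.422 = 137.71 g/s and vapour = 118.29 g/s.
The evaporator receives (1−α)·256 of feed at 0.721 solvent and removes 0.795 of that solvent:
0.795×0.721×(1−α)×256 = 118.29
(1−α) = 118.29/146.74 = 0.8062;  α = 0.1938.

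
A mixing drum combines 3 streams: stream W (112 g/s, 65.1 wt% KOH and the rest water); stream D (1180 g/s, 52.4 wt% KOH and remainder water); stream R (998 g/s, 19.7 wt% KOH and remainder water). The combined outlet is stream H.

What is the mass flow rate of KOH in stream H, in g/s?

KOH out = KOH in = 112×0.651 + 1180×0.524 + 998×0.197 = 887.84 g/s.

887.8 g/s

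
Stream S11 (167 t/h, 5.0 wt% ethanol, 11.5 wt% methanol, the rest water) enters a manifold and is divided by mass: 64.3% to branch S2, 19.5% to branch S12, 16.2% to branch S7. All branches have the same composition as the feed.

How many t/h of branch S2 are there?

Branch S2 flow = 0.643×167 = 107.38 t/h.

107.4 t/h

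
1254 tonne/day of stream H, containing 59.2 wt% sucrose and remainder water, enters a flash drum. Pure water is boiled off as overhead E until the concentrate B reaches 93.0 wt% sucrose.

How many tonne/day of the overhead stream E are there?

455.8 tonne/day

sucrose is conserved: 1254×0.592 = 742.37 tonne/day all reports to the concentrate.
Concentrate = 742.37/(target fraction) = 798.25 tonne/day.
Overhead = 1254 − 798.25 = 455.75 tonne/day.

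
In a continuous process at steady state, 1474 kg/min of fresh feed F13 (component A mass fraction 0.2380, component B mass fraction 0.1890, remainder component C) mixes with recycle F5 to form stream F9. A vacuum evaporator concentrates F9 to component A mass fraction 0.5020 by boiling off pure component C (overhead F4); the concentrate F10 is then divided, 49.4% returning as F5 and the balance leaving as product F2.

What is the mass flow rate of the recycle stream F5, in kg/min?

Overall component A balance (none leaves overhead): component A in fresh feed = component A in product, i.e. 1474×0.238 = (1−0.494)·F10·0.502.
F10 = 350.81/(0.502×0.506) = 1381.1 kg/min.
Recycle F5 = 0.494×1381.1 = 682.26 kg/min.

682.3 kg/min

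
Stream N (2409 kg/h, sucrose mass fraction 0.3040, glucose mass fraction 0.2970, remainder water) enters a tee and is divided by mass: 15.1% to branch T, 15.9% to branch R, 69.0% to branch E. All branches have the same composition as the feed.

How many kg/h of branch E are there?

Branch E flow = 0.690×2409 = 1662.2 kg/h.

1662 kg/h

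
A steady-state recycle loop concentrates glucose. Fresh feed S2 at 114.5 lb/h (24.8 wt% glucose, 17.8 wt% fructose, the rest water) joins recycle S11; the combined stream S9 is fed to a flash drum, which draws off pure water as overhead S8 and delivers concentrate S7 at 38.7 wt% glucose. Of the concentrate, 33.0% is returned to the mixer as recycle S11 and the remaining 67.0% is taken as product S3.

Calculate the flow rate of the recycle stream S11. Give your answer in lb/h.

Overall glucose balance (none leaves overhead): glucose in fresh feed = glucose in product, i.e. 114.5×0.248 = (1−0.330)·S7·0.387.
S7 = 28.396/(0.387×0.670) = 109.51 lb/h.
Recycle S11 = 0.330×109.51 = 36.14 lb/h.

36.14 lb/h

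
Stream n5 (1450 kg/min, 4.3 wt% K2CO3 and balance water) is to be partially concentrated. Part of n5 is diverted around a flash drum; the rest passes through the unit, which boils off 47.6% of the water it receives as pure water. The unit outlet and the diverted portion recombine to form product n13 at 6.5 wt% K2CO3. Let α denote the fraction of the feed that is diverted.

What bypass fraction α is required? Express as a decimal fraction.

All 1450×0.043 = 62.35 kg/min of K2CO3 reaches n13, so n13 = 62.35/0.065 = 959.23 kg/min and vapour = 490.77 kg/min.
The evaporator receives (1−α)·1450 of feed at 0.957 water and removes 0.476 of that water:
0.476×0.957×(1−α)×1450 = 490.77
(1−α) = 490.77/660.52 = 0.7430;  α = 0.2570.

0.257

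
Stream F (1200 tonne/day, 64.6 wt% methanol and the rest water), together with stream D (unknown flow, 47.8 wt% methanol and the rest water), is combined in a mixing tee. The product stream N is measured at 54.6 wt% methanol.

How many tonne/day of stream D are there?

Let D be the unknown flow. Total out = 1200 + D.
methanol balance: 775.2 + 0.478·D = 0.546·(1200 + D)
(0.478 − 0.546)·D = 0.546×1200 − 775.2 = -120
D = -120 / -0.068 = 1764.7 tonne/day

1765 tonne/day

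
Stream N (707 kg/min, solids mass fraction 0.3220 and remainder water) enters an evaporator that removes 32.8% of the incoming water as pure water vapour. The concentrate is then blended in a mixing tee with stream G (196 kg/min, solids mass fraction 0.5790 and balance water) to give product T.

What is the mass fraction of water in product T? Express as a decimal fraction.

Vapour removed = 0.328×0.678×707 = 157.23 kg/min; concentrate = 549.77 kg/min.
water reaching the mixer = 322.12 (from concentrate) + 196×0.421 = 404.64 kg/min.
Product flow = 549.77 + 196 = 745.77 kg/min; water fraction = 0.5426.

0.5426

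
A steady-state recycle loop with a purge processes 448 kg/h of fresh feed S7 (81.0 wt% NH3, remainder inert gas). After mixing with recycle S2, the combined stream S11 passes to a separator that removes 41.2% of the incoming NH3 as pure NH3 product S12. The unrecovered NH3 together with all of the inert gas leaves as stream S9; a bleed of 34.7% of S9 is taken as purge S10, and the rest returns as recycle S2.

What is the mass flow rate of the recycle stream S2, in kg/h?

inert gas enters only via S7 and leaves only via the purge: 448×0.190 = 0.347×(inert gas in S9), and the separator passes all inert gas, so inert gas in S11 = inert gas in S9 = 245.3 kg/h.
NH3 in S11: m_A = 448×0.810 + (1−0.347)·(1−0.412)·m_A, so m_A = 362.88/0.6160 = 589.06 kg/h.
S9 = (1−0.412)×589.06 + 245.3 = 591.67 kg/h.
Recycle S2 = (1−0.347)×591.67 = 386.36 kg/h.

386.4 kg/h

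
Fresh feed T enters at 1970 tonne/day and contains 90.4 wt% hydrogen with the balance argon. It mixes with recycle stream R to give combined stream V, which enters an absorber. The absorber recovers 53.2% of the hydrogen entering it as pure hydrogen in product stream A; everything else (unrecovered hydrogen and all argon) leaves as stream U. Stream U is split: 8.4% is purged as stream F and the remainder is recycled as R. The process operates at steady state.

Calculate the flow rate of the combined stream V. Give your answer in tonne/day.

5369 tonne/day

argon enters only via T and leaves only via the purge: 1970×0.096 = 0.084×(argon in U), and the absorber passes all argon, so argon in V = argon in U = 2251.4 tonne/day.
hydrogen in V: m_A = 1970×0.904 + (1−0.084)·(1−0.532)·m_A, so m_A = 1780.9/0.5713 = 3117.2 tonne/day.
V = 3117.2 + 2251.4 = 5368.6 tonne/day.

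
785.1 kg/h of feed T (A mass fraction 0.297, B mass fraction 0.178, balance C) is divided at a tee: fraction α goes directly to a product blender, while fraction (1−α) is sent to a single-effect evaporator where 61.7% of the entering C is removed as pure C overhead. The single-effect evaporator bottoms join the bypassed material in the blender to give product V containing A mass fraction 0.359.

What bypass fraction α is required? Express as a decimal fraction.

All 785.1×0.297 = 233.17 kg/h of A reaches V, so V = 233.17/0.359 = 649.51 kg/h and vapour = 135.59 kg/h.
The evaporator receives (1−α)·785.1 of feed at 0.525 C and removes 0.617 of that C:
0.617×0.525×(1−α)×785.1 = 135.59
(1−α) = 135.59/254.31 = 0.5332;  α = 0.4668.

0.467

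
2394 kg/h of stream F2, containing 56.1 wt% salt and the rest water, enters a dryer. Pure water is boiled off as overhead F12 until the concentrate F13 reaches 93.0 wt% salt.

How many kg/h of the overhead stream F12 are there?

salt is conserved: 2394×0.561 = 1343 kg/h all reports to the concentrate.
Concentrate = 1343/(target fraction) = 1444.1 kg/h.
Overhead = 2394 − 1444.1 = 949.88 kg/h.

949.9 kg/h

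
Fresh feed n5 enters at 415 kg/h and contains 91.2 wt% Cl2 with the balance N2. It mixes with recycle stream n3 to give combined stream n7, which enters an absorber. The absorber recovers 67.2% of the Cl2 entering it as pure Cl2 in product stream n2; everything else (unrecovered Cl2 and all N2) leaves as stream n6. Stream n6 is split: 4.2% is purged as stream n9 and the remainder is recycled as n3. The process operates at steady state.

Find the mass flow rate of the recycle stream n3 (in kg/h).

1006 kg/h

N2 enters only via n5 and leaves only via the purge: 415×0.088 = 0.042×(N2 in n6), and the absorber passes all N2, so N2 in n7 = N2 in n6 = 869.52 kg/h.
Cl2 in n7: m_A = 415×0.912 + (1−0.042)·(1−0.672)·m_A, so m_A = 378.48/0.6858 = 551.9 kg/h.
n6 = (1−0.672)×551.9 + 869.52 = 1050.5 kg/h.
Recycle n3 = (1−0.042)×1050.5 = 1006.4 kg/h.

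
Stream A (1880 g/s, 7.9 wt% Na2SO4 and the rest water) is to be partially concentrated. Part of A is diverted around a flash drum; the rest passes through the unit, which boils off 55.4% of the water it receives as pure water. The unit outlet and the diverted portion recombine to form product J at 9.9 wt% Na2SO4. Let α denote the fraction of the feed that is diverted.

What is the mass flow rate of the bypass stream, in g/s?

1136 g/s

All 1880×0.079 = 148.52 g/s of Na2SO4 reaches J, so J = 148.52/0.099 = 1500.2 g/s and vapour = 379.8 g/s.
The evaporator receives (1−α)·1880 of feed at 0.921 water and removes 0.554 of that water:
0.554×0.921×(1−α)×1880 = 379.8
(1−α) = 379.8/959.24 = 0.3959;  α = 0.6041.
Bypass flow = 0.6041×1880 = 1135.6 g/s.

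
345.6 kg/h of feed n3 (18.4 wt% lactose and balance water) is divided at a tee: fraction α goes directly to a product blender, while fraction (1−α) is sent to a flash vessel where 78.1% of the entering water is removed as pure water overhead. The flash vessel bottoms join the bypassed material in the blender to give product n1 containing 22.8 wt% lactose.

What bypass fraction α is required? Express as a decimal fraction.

0.697

All 345.6×0.184 = 63.59 kg/h of lactose reaches n1, so n1 = 63.59/0.228 = 278.91 kg/h and vapour = 66.695 kg/h.
The evaporator receives (1−α)·345.6 of feed at 0.816 water and removes 0.781 of that water:
0.781×0.816×(1−α)×345.6 = 66.695
(1−α) = 66.695/220.25 = 0.3028;  α = 0.6972.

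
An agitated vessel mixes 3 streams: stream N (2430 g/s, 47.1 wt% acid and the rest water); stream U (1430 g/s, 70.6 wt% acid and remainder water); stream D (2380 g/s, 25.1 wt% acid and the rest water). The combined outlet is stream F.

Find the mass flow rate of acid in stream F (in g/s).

2751 g/s

acid out = acid in = 2430×0.471 + 1430×0.706 + 2380×0.251 = 2751.5 g/s.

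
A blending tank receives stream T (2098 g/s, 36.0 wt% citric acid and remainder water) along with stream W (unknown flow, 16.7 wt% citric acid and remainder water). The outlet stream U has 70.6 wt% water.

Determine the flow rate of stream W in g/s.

1090 g/s

Let W be the unknown flow. Total out = 2098 + W.
water balance: 1342.7 + 0.833·W = 0.706·(2098 + W)
(0.833 − 0.706)·W = 0.706×2098 − 1342.7 = 138.47
W = 138.47 / 0.127 = 1090.3 g/s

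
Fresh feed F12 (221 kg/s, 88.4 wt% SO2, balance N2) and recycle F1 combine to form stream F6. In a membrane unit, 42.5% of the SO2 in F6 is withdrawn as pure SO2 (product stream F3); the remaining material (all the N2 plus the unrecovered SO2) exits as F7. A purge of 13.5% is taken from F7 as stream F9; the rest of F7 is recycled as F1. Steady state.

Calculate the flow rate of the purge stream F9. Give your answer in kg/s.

55.81 kg/s

N2 enters only via F12 and leaves only via the purge: 221×0.116 = 0.135×(N2 in F7), and the membrane unit passes all N2, so N2 in F6 = N2 in F7 = 189.9 kg/s.
SO2 in F6: m_A = 221×0.884 + (1−0.135)·(1−0.425)·m_A, so m_A = 195.36/0.5026 = 388.69 kg/s.
F7 = (1−0.425)×388.69 + 189.9 = 413.39 kg/s.
Purge F9 = 0.135×413.39 = 55.808 kg/s.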